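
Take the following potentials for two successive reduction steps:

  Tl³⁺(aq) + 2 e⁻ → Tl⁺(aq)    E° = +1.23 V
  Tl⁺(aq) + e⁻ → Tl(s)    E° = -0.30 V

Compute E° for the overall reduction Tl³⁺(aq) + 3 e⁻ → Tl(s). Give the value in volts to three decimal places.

Adding the free-energy changes (−nFE°) of the two steps gives −n₃FE°₃ = −n₁FE°₁ − n₂FE°₂.
E°₃ = (2×+1.23 + 1×-0.30) / 3 = (+2.160) / 3 = +0.720 V.

+0.720 V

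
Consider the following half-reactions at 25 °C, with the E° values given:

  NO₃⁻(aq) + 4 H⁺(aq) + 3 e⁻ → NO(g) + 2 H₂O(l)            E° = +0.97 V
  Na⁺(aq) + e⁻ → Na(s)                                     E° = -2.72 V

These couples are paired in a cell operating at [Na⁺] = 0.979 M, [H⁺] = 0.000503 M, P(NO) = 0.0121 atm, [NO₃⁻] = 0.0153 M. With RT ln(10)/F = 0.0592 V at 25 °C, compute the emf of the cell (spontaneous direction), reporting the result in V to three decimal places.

NO₃⁻/NO is the cathode (higher E°), Na⁺/Na the anode: E°cell = +0.97 − (-2.72) = +3.69 V, n = 3.
Overall: NO₃⁻(aq) + 4 H⁺(aq) + 3 Na(s) → NO(g) + 2 H₂O(l) + 3 Na⁺(aq)
Q = P(NO)·[Na⁺]^3 / ([NO₃⁻]·[H⁺]^4); log Q = 13.064.
E = E° − (0.0592/n) log Q = +3.69 − (0.0592/3)(13.064) = +3.432 V.

+3.432 V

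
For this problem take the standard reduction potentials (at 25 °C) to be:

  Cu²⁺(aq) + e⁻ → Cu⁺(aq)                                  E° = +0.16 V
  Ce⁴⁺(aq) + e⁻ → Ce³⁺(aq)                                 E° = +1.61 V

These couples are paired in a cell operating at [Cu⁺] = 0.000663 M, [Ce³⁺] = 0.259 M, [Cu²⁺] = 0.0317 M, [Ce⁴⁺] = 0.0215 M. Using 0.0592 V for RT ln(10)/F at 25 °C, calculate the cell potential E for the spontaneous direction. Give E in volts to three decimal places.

Ce⁴⁺/Ce³⁺ is the cathode (higher E°), Cu²⁺/Cu⁺ the anode: E°cell = +1.61 − (+0.16) = +1.45 V, n = 1.
Overall: Ce⁴⁺(aq) + Cu⁺(aq) → Ce³⁺(aq) + Cu²⁺(aq)
Q = [Ce³⁺]·[Cu²⁺] / ([Ce⁴⁺]·[Cu⁺]); log Q = 2.760.
E = E° − (0.0592/n) log Q = +1.45 − (0.0592/1)(2.760) = +1.287 V.

+1.287 V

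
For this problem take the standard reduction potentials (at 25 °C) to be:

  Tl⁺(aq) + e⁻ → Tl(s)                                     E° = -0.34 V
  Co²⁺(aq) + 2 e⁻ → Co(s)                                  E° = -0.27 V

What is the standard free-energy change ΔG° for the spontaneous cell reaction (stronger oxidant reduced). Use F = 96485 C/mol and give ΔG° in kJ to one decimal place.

-13.5 kJ

Co²⁺/Co (E° = -0.27 V) is the cathode; Tl⁺/Tl (E° = -0.34 V) is the anode, so E°cell = +0.07 V.
Balancing electrons gives n = 2 (lcm of 2 and 1).
ΔG° = −nFE° = −(2)(96485)(+0.07) = -13,508 J = -13.5 kJ.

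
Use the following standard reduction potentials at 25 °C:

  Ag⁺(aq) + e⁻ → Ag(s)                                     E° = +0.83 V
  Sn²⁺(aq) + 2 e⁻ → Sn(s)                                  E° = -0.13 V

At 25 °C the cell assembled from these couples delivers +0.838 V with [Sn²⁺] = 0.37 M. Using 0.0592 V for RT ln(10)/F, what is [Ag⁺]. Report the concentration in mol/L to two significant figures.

Ag⁺/Ag is the cathode, Sn²⁺/Sn the anode: E°cell = +0.96 V, n = 2.
Overall reaction: 2 Ag⁺(aq) + Sn(s) → 2 Ag(s) + Sn²⁺(aq); Q = [Sn²⁺]^1/[Ag⁺]^2.
From E = E° − (0.0592/n) log Q: log Q = (E° − E)·n/0.0592 = (+0.96 − (+0.838))·2/0.0592 = 4.1216.
So 2·log[Ag⁺] = 1·log(0.37) − log Q = -0.4318 − (4.1216) = -4.5534; log[Ag⁺] = -4.5534 / 2 = -2.2767; [Ag⁺] = 10^(-2.2767) ≈ 0.0053 M.

0.0053 M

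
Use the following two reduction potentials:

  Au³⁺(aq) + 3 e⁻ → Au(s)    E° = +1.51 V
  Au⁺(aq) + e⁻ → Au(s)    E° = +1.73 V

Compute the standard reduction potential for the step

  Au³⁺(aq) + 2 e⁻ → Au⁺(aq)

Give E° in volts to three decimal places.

Sequential free energies add, so n₃E°₃ = n₁E°₁ + n₂E°₂.
With n₃ = 3, and the known step contributing 1×(+1.73) V, the unknown satisfies 2·E° = 3×(+1.51) − 1×(+1.73) = +2.800.
E° = +2.800 / 2 = +1.400 V.

+1.400 V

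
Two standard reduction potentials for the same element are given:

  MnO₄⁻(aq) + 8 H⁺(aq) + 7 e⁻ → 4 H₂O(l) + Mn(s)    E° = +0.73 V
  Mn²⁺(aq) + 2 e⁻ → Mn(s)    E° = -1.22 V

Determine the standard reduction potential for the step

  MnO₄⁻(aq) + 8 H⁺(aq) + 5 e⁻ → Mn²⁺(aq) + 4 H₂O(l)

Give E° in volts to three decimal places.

Sequential free energies add, so n₃E°₃ = n₁E°₁ + n₂E°₂.
With n₃ = 7, and the known step contributing 2×(-1.22) V, the unknown satisfies 5·E° = 7×(+0.73) − 2×(-1.22) = +7.550.
E° = +7.550 / 5 = +1.510 V.

+1.510 V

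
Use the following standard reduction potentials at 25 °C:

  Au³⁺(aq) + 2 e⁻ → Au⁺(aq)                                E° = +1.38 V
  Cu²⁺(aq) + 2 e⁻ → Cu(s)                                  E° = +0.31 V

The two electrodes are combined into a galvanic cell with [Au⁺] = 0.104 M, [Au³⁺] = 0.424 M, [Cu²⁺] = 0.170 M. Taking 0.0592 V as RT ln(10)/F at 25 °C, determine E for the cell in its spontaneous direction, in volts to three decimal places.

+1.111 V

Au³⁺/Au⁺ is the cathode (higher E°), Cu²⁺/Cu the anode: E°cell = +1.38 − (+0.31) = +1.07 V, n = 2.
Overall: Au³⁺(aq) + Cu(s) → Au⁺(aq) + Cu²⁺(aq)
Q = [Au⁺]·[Cu²⁺] / ([Au³⁺]); log Q = -1.380.
E = E° − (0.0592/n) log Q = +1.07 − (0.0592/2)(-1.380) = +1.111 V.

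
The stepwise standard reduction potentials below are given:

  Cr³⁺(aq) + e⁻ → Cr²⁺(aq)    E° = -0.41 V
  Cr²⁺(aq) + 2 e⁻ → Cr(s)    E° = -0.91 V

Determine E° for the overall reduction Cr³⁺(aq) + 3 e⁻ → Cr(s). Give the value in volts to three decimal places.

Since ΔG° = −nFE° is additive over sequential reductions, n₃E°₃ = n₁E°₁ + n₂E°₂.
E°₃ = (1×-0.41 + 2×-0.91) / 3 = (-2.230) / 3 = -0.743 V.

-0.743 V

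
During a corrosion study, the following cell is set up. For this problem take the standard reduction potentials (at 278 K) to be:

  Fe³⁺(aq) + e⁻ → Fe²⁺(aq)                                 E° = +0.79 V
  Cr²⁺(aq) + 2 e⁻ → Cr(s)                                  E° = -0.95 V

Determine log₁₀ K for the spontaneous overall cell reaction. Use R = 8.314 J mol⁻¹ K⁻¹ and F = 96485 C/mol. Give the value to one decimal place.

63.1

Cathode: Fe³⁺/Fe²⁺; anode: Cr²⁺/Cr. E°cell = (+0.79) − (-0.95) = +1.74 V, with n = 2.
ΔG° = −nFE° = −RT ln K, so ln K = nFE°/(RT) = (2)(96485)(+1.74) / ((8.314)(278)) = 145.273.
log₁₀ K = 145.273 / ln 10 = 63.1.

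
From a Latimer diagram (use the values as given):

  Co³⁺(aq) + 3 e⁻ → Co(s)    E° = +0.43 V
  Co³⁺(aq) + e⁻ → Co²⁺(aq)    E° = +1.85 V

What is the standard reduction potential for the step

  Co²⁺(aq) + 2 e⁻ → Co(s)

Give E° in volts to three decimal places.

Sequential free energies add, so n₃E°₃ = n₁E°₁ + n₂E°₂.
With n₃ = 3, and the known step contributing 1×(+1.85) V, the unknown satisfies 2·E° = 3×(+0.43) − 1×(+1.85) = -0.560.
E° = -0.560 / 2 = -0.280 V.

-0.280 V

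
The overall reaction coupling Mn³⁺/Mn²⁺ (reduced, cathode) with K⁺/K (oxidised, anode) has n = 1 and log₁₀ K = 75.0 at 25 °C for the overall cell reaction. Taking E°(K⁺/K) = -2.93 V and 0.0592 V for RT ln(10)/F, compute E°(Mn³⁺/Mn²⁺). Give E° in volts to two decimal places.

E°cell = (0.0592/n)·log K = (0.0592/1)(75.0) = +4.440 V.
Since Mn³⁺/Mn²⁺ is the cathode and K⁺/K the anode, E°cell = E°(Mn³⁺/Mn²⁺) − E°(K⁺/K).
So E°(Mn³⁺/Mn²⁺) = E°cell + E°(K⁺/K) = +4.440 + (-2.93) = +1.51 V.

+1.51 V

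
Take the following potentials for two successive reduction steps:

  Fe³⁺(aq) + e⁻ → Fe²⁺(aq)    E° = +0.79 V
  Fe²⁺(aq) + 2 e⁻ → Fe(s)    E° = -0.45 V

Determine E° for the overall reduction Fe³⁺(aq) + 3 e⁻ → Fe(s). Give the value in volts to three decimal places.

-0.037 V

Since ΔG° = −nFE° is additive over sequential reductions, n₃E°₃ = n₁E°₁ + n₂E°₂.
E°₃ = (1×+0.79 + 2×-0.45) / 3 = (-0.110) / 3 = -0.037 V.
Simply averaging or adding the two E° values would be wrong; the electron-weighted sum is required.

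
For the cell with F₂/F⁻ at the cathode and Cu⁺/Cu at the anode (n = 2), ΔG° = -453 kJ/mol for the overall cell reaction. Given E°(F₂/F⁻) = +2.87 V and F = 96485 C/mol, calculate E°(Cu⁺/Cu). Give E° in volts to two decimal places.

E°cell = −ΔG°/(nF) = −(-453×10³)/((2)(96485)) = +2.348 V.
Since F₂/F⁻ is the cathode and Cu⁺/Cu the anode, E°cell = E°(F₂/F⁻) − E°(Cu⁺/Cu).
So E°(Cu⁺/Cu) = E°(F₂/F⁻) − E°cell = (+2.87) − (+2.348) = +0.52 V.

+0.52 V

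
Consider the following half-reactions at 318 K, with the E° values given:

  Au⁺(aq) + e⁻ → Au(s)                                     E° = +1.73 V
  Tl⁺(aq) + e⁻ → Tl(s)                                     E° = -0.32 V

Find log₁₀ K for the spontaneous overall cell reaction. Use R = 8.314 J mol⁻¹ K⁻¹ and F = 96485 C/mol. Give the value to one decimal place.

Cathode: Au⁺/Au; anode: Tl⁺/Tl. E°cell = (+1.73) − (-0.32) = +2.05 V, with n = 1.
ΔG° = −nFE° = −RT ln K, so ln K = nFE°/(RT) = (1)(96485)(+2.05) / ((8.314)(318)) = 74.813.
log₁₀ K = 74.813 / ln 10 = 32.5.

32.5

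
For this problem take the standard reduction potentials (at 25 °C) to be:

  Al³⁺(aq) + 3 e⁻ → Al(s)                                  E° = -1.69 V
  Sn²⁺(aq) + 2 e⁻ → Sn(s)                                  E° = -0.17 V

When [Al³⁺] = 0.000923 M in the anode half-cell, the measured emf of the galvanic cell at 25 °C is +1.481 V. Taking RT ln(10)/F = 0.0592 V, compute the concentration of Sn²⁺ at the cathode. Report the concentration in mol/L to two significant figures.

0.00046 M

Sn²⁺/Sn is the cathode, Al³⁺/Al the anode: E°cell = +1.52 V, n = 6.
Overall reaction: 3 Sn²⁺(aq) + 2 Al(s) → 3 Sn(s) + 2 Al³⁺(aq); Q = [Al³⁺]^2/[Sn²⁺]^3.
From E = E° − (0.0592/n) log Q: log Q = (E° − E)·n/0.0592 = (+1.52 − (+1.481))·6/0.0592 = 3.9527.
So 3·log[Sn²⁺] = 2·log(0.000923) − log Q = -6.0696 − (3.9527) = -10.0223; log[Sn²⁺] = -10.0223 / 3 = -3.3408; [Sn²⁺] = 10^(-3.3408) ≈ 0.00046 M.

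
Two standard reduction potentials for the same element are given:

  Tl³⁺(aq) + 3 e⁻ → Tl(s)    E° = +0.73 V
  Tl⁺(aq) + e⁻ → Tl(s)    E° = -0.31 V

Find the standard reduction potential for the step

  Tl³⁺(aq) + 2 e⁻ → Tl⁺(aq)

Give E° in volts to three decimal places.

+1.250 V

Sequential free energies add, so n₃E°₃ = n₁E°₁ + n₂E°₂.
With n₃ = 3, and the known step contributing 1×(-0.31) V, the unknown satisfies 2·E° = 3×(+0.73) − 1×(-0.31) = +2.500.
E° = +2.500 / 2 = +1.250 V.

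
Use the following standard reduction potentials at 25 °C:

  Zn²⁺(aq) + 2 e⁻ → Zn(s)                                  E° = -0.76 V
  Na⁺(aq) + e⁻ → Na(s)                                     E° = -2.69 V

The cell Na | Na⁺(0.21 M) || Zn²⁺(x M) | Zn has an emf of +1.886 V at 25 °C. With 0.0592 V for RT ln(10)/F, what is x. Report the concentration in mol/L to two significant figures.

0.0014 M

Zn²⁺/Zn is the cathode, Na⁺/Na the anode: E°cell = +1.93 V, n = 2.
Overall reaction: Zn²⁺(aq) + 2 Na(s) → Zn(s) + 2 Na⁺(aq); Q = [Na⁺]^2/[Zn²⁺]^1.
From E = E° − (0.0592/n) log Q: log Q = (E° − E)·n/0.0592 = (+1.93 − (+1.886))·2/0.0592 = 1.4865.
So 1·log[Zn²⁺] = 2·log(0.21) − log Q = -1.3556 − (1.4865) = -2.8421; [Zn²⁺] = 10^(-2.8421) ≈ 0.0014 M.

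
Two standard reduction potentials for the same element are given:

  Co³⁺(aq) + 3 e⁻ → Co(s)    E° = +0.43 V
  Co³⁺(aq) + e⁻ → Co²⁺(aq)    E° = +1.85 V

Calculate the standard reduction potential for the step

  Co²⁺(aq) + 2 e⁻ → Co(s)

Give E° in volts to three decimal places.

Sequential free energies add, so n₃E°₃ = n₁E°₁ + n₂E°₂.
With n₃ = 3, and the known step contributing 1×(+1.85) V, the unknown satisfies 2·E° = 3×(+0.43) − 1×(+1.85) = -0.560.
E° = -0.560 / 2 = -0.280 V.

-0.280 V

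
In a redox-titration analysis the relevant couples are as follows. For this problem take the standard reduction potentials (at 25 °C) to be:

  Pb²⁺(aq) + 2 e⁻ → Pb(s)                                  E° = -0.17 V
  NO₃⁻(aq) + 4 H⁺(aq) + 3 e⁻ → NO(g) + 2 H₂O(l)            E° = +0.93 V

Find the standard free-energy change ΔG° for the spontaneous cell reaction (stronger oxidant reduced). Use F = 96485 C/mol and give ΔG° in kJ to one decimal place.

NO₃⁻/NO (E° = +0.93 V) is the cathode; Pb²⁺/Pb (E° = -0.17 V) is the anode, so E°cell = +1.10 V.
Balancing electrons gives n = 6 (lcm of 3 and 2).
ΔG° = −nFE° = −(6)(96485)(+1.10) = -636,801 J = -636.8 kJ.

-636.8 kJ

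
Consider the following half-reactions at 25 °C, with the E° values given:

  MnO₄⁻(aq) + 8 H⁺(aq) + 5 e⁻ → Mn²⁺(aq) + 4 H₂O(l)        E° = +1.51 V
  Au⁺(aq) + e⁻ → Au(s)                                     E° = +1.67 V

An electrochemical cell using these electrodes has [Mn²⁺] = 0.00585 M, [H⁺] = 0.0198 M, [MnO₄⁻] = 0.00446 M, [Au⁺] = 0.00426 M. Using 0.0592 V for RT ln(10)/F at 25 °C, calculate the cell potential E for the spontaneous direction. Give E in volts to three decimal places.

+0.182 V

Au⁺/Au is the cathode (higher E°), MnO₄⁻/Mn²⁺ the anode: E°cell = +1.67 − (+1.51) = +0.16 V, n = 5.
Overall: 5 Au⁺(aq) + Mn²⁺(aq) + 4 H₂O(l) → 5 Au(s) + MnO₄⁻(aq) + 8 H⁺(aq)
Q = [MnO₄⁻]·[H⁺]^8 / ([Au⁺]^5·[Mn²⁺]); log Q = -1.892.
E = E° − (0.0592/n) log Q = +0.16 − (0.0592/5)(-1.892) = +0.182 V.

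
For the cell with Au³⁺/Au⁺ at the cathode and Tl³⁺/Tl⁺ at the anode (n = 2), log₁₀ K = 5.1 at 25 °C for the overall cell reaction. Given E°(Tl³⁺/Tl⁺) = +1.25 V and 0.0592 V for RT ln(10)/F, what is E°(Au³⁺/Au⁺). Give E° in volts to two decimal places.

+1.40 V

E°cell = (0.0592/n)·log K = (0.0592/2)(5.1) = +0.151 V.
Since Au³⁺/Au⁺ is the cathode and Tl³⁺/Tl⁺ the anode, E°cell = E°(Au³⁺/Au⁺) − E°(Tl³⁺/Tl⁺).
So E°(Au³⁺/Au⁺) = E°cell + E°(Tl³⁺/Tl⁺) = +0.151 + (+1.25) = +1.40 V.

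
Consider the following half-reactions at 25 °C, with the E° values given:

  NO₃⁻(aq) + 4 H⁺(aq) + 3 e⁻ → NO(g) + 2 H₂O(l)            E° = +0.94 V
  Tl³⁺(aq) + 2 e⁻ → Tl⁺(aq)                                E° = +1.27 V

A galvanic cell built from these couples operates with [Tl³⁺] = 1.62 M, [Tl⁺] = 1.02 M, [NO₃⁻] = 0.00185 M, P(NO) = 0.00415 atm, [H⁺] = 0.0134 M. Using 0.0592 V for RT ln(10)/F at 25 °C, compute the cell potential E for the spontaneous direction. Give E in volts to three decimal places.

+0.491 V

Tl³⁺/Tl⁺ is the cathode (higher E°), NO₃⁻/NO the anode: E°cell = +1.27 − (+0.94) = +0.33 V, n = 6.
Overall: 3 Tl³⁺(aq) + 2 NO(g) + 4 H₂O(l) → 3 Tl⁺(aq) + 2 NO₃⁻(aq) + 8 H⁺(aq)
Q = [Tl⁺]^3·[NO₃⁻]^2·[H⁺]^8 / ([Tl³⁺]^3·P(NO)^2); log Q = -16.288.
E = E° − (0.0592/n) log Q = +0.33 − (0.0592/6)(-16.288) = +0.491 V.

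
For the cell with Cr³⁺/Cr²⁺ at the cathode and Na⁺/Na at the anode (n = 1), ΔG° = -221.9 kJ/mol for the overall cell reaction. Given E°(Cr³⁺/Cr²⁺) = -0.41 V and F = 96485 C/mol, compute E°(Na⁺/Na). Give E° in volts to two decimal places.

E°cell = −ΔG°/(nF) = −(-221.9×10³)/((1)(96485)) = +2.300 V.
Since Cr³⁺/Cr²⁺ is the cathode and Na⁺/Na the anode, E°cell = E°(Cr³⁺/Cr²⁺) − E°(Na⁺/Na).
So E°(Na⁺/Na) = E°(Cr³⁺/Cr²⁺) − E°cell = (-0.41) − (+2.300) = -2.71 V.

-2.71 V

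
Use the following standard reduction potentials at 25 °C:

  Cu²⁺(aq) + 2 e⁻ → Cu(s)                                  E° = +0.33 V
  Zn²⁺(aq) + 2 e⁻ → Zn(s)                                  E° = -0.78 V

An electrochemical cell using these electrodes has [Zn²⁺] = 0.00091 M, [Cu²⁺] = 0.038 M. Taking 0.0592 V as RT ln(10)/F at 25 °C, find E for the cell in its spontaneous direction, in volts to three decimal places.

Cu²⁺/Cu is the cathode (higher E°), Zn²⁺/Zn the anode: E°cell = +0.33 − (-0.78) = +1.11 V, n = 2.
Overall: Cu²⁺(aq) + Zn(s) → Cu(s) + Zn²⁺(aq)
Q = [Zn²⁺] / ([Cu²⁺]); log Q = -1.621.
E = E° − (0.0592/n) log Q = +1.11 − (0.0592/2)(-1.621) = +1.158 V.

+1.158 V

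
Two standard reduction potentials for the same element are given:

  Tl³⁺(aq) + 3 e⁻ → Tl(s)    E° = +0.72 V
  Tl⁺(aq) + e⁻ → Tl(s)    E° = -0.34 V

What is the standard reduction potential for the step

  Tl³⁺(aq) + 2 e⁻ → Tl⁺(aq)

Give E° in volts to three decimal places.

Sequential free energies add, so n₃E°₃ = n₁E°₁ + n₂E°₂.
With n₃ = 3, and the known step contributing 1×(-0.34) V, the unknown satisfies 2·E° = 3×(+0.72) − 1×(-0.34) = +2.500.
E° = +2.500 / 2 = +1.250 V.

+1.250 V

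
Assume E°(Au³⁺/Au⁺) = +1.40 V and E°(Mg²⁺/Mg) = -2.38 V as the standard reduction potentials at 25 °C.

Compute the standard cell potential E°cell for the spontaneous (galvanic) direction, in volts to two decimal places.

+3.78 V

The Au³⁺/Au⁺ couple has the higher reduction potential, so it is the cathode; Mg²⁺/Mg is oxidised at the anode.
E°cell = E°(cathode) − E°(anode) = (+1.40) − (-2.38) = +3.78 V.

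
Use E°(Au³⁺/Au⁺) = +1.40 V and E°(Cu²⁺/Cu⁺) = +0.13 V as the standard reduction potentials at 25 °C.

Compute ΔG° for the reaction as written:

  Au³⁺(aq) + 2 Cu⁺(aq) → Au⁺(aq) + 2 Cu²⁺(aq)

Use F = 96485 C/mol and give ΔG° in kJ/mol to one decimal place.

As written, Au³⁺/Au⁺ is reduced (cathode) and Cu²⁺/Cu⁺ is oxidised (anode), so E°cell = (+1.40) − (+0.13) = +1.27 V.
Balancing electrons gives n = 2.
ΔG° = −nFE° = −(2)(96485)(+1.27) = -245,072 J = -245.1 kJ/mol.

-245.1 kJ/mol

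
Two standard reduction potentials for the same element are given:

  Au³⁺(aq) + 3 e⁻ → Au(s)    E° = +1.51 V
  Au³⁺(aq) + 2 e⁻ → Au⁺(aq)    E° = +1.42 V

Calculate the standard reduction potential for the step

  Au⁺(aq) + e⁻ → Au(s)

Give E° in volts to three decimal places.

Sequential free energies add, so n₃E°₃ = n₁E°₁ + n₂E°₂.
With n₃ = 3, and the known step contributing 2×(+1.42) V, the unknown satisfies 1·E° = 3×(+1.51) − 2×(+1.42) = +1.690.
E° = +1.690 / 1 = +1.690 V.

+1.690 V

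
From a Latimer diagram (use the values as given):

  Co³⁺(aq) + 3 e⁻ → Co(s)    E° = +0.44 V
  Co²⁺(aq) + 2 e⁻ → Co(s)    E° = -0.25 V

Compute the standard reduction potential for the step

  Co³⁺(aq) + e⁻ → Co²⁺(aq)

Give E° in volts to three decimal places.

Sequential free energies add, so n₃E°₃ = n₁E°₁ + n₂E°₂.
With n₃ = 3, and the known step contributing 2×(-0.25) V, the unknown satisfies 1·E° = 3×(+0.44) − 2×(-0.25) = +1.820.
E° = +1.820 / 1 = +1.820 V.

+1.820 V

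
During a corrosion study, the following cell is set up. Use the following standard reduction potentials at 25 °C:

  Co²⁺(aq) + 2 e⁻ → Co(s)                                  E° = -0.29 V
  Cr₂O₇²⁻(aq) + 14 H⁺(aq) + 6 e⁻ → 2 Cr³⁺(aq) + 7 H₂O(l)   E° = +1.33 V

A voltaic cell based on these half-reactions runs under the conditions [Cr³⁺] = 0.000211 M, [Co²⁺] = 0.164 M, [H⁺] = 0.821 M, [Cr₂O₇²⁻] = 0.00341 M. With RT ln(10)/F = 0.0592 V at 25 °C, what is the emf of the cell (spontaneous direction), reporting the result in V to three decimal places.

+1.680 V

Cr₂O₇²⁻/Cr³⁺ is the cathode (higher E°), Co²⁺/Co the anode: E°cell = +1.33 − (-0.29) = +1.62 V, n = 6.
Overall: Cr₂O₇²⁻(aq) + 14 H⁺(aq) + 3 Co(s) → 2 Cr³⁺(aq) + 7 H₂O(l) + 3 Co²⁺(aq)
Q = [Cr³⁺]^2·[Co²⁺]^3 / ([Cr₂O₇²⁻]·[H⁺]^14); log Q = -6.040.
E = E° − (0.0592/n) log Q = +1.62 − (0.0592/6)(-6.040) = +1.680 V.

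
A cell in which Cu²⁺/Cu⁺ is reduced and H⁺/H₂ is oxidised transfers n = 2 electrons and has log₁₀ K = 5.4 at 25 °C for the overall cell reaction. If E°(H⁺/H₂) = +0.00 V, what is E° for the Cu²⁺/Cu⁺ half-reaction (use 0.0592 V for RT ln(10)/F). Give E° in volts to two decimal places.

+0.16 V

E°cell = (0.0592/n)·log K = (0.0592/2)(5.4) = +0.160 V.
Since Cu²⁺/Cu⁺ is the cathode and H⁺/H₂ the anode, E°cell = E°(Cu²⁺/Cu⁺) − E°(H⁺/H₂).
So E°(Cu²⁺/Cu⁺) = E°cell + E°(H⁺/H₂) = +0.160 + (+0.00) = +0.16 V.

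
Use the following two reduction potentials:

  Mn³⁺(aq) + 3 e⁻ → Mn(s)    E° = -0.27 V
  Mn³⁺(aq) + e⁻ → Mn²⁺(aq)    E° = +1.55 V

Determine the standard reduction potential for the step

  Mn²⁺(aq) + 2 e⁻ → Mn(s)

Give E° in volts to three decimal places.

-1.180 V

Sequential free energies add, so n₃E°₃ = n₁E°₁ + n₂E°₂.
With n₃ = 3, and the known step contributing 1×(+1.55) V, the unknown satisfies 2·E° = 3×(-0.27) − 1×(+1.55) = -2.360.
E° = -2.360 / 2 = -1.180 V.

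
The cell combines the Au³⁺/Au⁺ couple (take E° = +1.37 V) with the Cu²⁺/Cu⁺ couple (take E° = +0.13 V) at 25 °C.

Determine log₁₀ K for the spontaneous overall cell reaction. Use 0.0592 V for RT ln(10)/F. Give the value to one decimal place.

Cathode: Au³⁺/Au⁺; anode: Cu²⁺/Cu⁺. E°cell = +1.24 V, n = 2.
log K = nE°cell / 0.0592 = (2)(+1.24) / 0.0592 = 41.9.

41.9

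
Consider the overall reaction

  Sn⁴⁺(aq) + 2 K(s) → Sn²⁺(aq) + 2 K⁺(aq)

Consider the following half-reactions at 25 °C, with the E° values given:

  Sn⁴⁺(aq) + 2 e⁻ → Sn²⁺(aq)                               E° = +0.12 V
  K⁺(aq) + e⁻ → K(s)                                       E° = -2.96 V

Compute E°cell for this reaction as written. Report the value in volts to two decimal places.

The Sn⁴⁺/Sn²⁺ couple has the higher reduction potential, so it is the cathode; K⁺/K is oxidised at the anode.
E°cell = E°(cathode) − E°(anode) = (+0.12) − (-2.96) = +3.08 V.
Since E°cell > 0, the reaction is spontaneous under standard conditions.

+3.08 V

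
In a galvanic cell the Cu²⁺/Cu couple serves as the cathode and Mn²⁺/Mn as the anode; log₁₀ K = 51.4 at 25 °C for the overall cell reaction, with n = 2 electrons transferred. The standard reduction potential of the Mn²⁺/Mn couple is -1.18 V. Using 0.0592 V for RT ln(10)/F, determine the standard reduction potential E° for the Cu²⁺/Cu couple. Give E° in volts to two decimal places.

+0.34 V

E°cell = (0.0592/n)·log K = (0.0592/2)(51.4) = +1.521 V.
Since Cu²⁺/Cu is the cathode and Mn²⁺/Mn the anode, E°cell = E°(Cu²⁺/Cu) − E°(Mn²⁺/Mn).
So E°(Cu²⁺/Cu) = E°cell + E°(Mn²⁺/Mn) = +1.521 + (-1.18) = +0.34 V.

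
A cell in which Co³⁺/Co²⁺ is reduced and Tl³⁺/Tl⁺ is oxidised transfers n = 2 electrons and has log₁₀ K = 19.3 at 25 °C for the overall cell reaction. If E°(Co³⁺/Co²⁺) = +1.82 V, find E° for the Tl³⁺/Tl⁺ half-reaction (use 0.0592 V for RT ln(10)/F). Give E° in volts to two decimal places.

E°cell = (0.0592/n)·log K = (0.0592/2)(19.3) = +0.571 V.
Since Co³⁺/Co²⁺ is the cathode and Tl³⁺/Tl⁺ the anode, E°cell = E°(Co³⁺/Co²⁺) − E°(Tl³⁺/Tl⁺).
So E°(Tl³⁺/Tl⁺) = E°(Co³⁺/Co²⁺) − E°cell = (+1.82) − (+0.571) = +1.25 V.

+1.25 V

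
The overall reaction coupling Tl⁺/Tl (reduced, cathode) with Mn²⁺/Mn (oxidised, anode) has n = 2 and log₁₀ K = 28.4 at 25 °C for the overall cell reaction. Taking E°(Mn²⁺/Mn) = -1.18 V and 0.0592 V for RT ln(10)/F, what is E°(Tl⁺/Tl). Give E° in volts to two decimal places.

E°cell = (0.0592/n)·log K = (0.0592/2)(28.4) = +0.841 V.
Since Tl⁺/Tl is the cathode and Mn²⁺/Mn the anode, E°cell = E°(Tl⁺/Tl) − E°(Mn²⁺/Mn).
So E°(Tl⁺/Tl) = E°cell + E°(Mn²⁺/Mn) = +0.841 + (-1.18) = -0.34 V.

-0.34 V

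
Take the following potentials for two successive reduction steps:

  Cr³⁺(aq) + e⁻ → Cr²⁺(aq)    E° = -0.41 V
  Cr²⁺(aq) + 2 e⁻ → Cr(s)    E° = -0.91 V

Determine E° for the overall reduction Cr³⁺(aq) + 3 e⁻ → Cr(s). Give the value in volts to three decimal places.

Standard free energies of sequential steps add: ΔG°₃ = ΔG°₁ + ΔG°₂, so n₃E°₃ = n₁E°₁ + n₂E°₂.
E°₃ = (1×-0.41 + 2×-0.91) / 3 = (-2.230) / 3 = -0.743 V.

-0.743 V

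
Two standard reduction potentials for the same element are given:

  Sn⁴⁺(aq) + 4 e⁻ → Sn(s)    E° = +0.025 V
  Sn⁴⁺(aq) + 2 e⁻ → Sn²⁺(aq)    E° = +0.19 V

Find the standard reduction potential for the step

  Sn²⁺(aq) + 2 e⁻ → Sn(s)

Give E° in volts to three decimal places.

Sequential free energies add, so n₃E°₃ = n₁E°₁ + n₂E°₂.
With n₃ = 4, and the known step contributing 2×(+0.19) V, the unknown satisfies 2·E° = 4×(+0.025) − 2×(+0.19) = -0.280.
E° = -0.280 / 2 = -0.140 V.

-0.140 V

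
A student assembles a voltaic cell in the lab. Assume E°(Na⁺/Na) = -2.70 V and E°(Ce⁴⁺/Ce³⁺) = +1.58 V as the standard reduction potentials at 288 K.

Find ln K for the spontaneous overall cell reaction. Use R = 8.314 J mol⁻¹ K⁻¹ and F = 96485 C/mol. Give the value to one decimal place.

172.5

Cathode: Ce⁴⁺/Ce³⁺; anode: Na⁺/Na. E°cell = (+1.58) − (-2.70) = +4.28 V, with n = 1.
ΔG° = −nFE° = −RT ln K, so ln K = nFE°/(RT) = (1)(96485)(+4.28) / ((8.314)(288)) = 172.465.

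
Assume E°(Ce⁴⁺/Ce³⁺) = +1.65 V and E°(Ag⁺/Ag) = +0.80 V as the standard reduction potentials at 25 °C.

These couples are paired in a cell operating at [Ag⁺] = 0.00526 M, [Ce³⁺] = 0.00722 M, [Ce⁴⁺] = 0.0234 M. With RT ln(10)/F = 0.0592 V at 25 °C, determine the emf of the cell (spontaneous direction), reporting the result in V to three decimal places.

+1.015 V

Ce⁴⁺/Ce³⁺ is the cathode (higher E°), Ag⁺/Ag the anode: E°cell = +1.65 − (+0.80) = +0.85 V, n = 1.
Overall: Ce⁴⁺(aq) + Ag(s) → Ce³⁺(aq) + Ag⁺(aq)
Q = [Ce³⁺]·[Ag⁺] / ([Ce⁴⁺]); log Q = -2.790.
E = E° − (0.0592/n) log Q = +0.85 − (0.0592/1)(-2.790) = +1.015 V.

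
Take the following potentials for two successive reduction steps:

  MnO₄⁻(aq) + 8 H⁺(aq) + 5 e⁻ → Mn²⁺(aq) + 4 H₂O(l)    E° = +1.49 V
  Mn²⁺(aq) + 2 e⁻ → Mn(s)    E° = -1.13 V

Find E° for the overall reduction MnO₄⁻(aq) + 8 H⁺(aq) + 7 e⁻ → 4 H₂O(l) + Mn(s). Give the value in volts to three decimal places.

+0.741 V

Since ΔG° = −nFE° is additive over sequential reductions, n₃E°₃ = n₁E°₁ + n₂E°₂.
E°₃ = (5×+1.49 + 2×-1.13) / 7 = (+5.190) / 7 = +0.741 V.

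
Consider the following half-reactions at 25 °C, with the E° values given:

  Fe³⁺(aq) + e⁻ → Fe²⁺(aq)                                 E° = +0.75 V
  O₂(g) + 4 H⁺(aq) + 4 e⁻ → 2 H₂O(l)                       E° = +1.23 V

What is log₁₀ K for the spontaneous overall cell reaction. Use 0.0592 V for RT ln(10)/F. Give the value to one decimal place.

Cathode: O₂/H₂O; anode: Fe³⁺/Fe²⁺. E°cell = +0.48 V, n = 4.
log K = nE°cell / 0.0592 = (4)(+0.48) / 0.0592 = 32.4.

32.4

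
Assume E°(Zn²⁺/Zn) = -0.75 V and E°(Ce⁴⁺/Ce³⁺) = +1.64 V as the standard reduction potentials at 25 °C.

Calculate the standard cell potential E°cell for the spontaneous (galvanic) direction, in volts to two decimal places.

The Ce⁴⁺/Ce³⁺ couple has the higher reduction potential, so it is the cathode; Zn²⁺/Zn is oxidised at the anode.
E°cell = E°(cathode) − E°(anode) = (+1.64) − (-0.75) = +2.39 V.

+2.39 V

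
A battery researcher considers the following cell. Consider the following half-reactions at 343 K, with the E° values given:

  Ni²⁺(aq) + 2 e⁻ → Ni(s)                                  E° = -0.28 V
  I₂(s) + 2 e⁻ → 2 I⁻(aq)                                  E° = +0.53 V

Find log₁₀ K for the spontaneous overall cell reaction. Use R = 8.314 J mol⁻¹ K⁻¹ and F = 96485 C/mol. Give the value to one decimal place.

23.8

Cathode: I₂/I⁻; anode: Ni²⁺/Ni. E°cell = (+0.53) − (-0.28) = +0.81 V, with n = 2.
ΔG° = −nFE° = −RT ln K, so ln K = nFE°/(RT) = (2)(96485)(+0.81) / ((8.314)(343)) = 54.811.
log₁₀ K = 54.811 / ln 10 = 23.8.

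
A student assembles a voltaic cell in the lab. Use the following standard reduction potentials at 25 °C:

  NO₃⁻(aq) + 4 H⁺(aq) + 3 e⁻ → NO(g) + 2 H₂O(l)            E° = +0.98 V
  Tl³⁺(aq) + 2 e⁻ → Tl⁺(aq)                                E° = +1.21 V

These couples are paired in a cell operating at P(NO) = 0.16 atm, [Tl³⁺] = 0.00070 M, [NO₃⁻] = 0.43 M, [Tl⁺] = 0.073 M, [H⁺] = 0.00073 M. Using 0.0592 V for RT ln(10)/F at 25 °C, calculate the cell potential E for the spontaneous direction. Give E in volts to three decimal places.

+0.409 V

Tl³⁺/Tl⁺ is the cathode (higher E°), NO₃⁻/NO the anode: E°cell = +1.21 − (+0.98) = +0.23 V, n = 6.
Overall: 3 Tl³⁺(aq) + 2 NO(g) + 4 H₂O(l) → 3 Tl⁺(aq) + 2 NO₃⁻(aq) + 8 H⁺(aq)
Q = [Tl⁺]^3·[NO₃⁻]^2·[H⁺]^8 / ([Tl³⁺]^3·P(NO)^2); log Q = -18.180.
E = E° − (0.0592/n) log Q = +0.23 − (0.0592/6)(-18.180) = +0.409 V.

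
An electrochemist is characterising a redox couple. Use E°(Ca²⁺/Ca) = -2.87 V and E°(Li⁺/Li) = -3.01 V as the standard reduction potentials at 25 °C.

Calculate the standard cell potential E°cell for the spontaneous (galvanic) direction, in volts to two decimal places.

The Ca²⁺/Ca couple has the higher reduction potential, so it is the cathode; Li⁺/Li is oxidised at the anode.
E°cell = E°(cathode) − E°(anode) = (-2.87) − (-3.01) = +0.14 V.
Since E°cell > 0, the reaction is spontaneous under standard conditions.

+0.14 V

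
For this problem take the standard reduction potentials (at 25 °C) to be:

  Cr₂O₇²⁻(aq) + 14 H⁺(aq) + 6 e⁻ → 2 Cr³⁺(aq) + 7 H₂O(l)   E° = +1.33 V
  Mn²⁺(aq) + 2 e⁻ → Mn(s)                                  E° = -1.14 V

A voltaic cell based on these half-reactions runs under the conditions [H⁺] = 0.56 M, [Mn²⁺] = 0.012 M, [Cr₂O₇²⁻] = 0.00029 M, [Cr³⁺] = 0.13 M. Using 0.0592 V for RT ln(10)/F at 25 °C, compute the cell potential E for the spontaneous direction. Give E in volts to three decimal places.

+2.475 V

Cr₂O₇²⁻/Cr³⁺ is the cathode (higher E°), Mn²⁺/Mn the anode: E°cell = +1.33 − (-1.14) = +2.47 V, n = 6.
Overall: Cr₂O₇²⁻(aq) + 14 H⁺(aq) + 3 Mn(s) → 2 Cr³⁺(aq) + 7 H₂O(l) + 3 Mn²⁺(aq)
Q = [Cr³⁺]^2·[Mn²⁺]^3 / ([Cr₂O₇²⁻]·[H⁺]^14); log Q = -0.472.
E = E° − (0.0592/n) log Q = +2.47 − (0.0592/6)(-0.472) = +2.475 V.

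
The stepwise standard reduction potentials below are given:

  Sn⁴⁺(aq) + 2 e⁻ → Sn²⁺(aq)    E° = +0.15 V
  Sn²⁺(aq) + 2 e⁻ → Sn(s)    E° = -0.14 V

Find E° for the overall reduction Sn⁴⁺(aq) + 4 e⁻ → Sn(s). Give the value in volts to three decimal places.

+0.005 V

Adding the free-energy changes (−nFE°) of the two steps gives −n₃FE°₃ = −n₁FE°₁ − n₂FE°₂.
E°₃ = (2×+0.15 + 2×-0.14) / 4 = (+0.020) / 4 = +0.005 V.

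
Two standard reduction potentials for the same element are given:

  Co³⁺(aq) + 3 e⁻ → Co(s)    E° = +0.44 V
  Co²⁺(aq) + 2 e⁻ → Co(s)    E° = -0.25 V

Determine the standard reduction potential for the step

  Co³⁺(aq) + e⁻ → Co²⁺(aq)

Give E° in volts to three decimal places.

+1.820 V

Sequential free energies add, so n₃E°₃ = n₁E°₁ + n₂E°₂.
With n₃ = 3, and the known step contributing 2×(-0.25) V, the unknown satisfies 1·E° = 3×(+0.44) − 2×(-0.25) = +1.820.
E° = +1.820 / 1 = +1.820 V.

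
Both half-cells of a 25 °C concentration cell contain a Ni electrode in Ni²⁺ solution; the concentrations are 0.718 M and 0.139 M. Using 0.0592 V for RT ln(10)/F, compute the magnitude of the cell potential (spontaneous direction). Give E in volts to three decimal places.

+0.021 V

For a concentration cell E°cell = 0. The 0.718 M side is the cathode (reduction is favoured where [Ni²⁺] is higher).
With n = 2, E = −(0.0592/2) log([Ni²⁺]ₐₙ/[Ni²⁺]꜀ₐₜ) = −(0.0592/2) log(0.139/0.718) = −(0.0592/2)(-0.713) = +0.021 V.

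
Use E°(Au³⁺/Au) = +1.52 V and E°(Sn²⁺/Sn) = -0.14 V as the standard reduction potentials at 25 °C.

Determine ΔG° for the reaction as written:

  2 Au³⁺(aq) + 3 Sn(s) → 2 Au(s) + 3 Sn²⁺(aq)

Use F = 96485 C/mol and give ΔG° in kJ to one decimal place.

-961.0 kJ

As written, Au³⁺/Au is reduced (cathode) and Sn²⁺/Sn is oxidised (anode), so E°cell = (+1.52) − (-0.14) = +1.66 V.
Balancing electrons gives n = 6.
ΔG° = −nFE° = −(6)(96485)(+1.66) = -960,991 J = -961.0 kJ.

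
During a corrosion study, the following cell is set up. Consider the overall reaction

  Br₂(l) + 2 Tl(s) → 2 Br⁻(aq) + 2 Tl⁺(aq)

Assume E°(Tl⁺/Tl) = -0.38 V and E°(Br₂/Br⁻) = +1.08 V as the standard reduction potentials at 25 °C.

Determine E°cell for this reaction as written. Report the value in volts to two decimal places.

The Br₂/Br⁻ couple has the higher reduction potential, so it is the cathode; Tl⁺/Tl is oxidised at the anode.
E°cell = E°(cathode) − E°(anode) = (+1.08) − (-0.38) = +1.46 V.

+1.46 V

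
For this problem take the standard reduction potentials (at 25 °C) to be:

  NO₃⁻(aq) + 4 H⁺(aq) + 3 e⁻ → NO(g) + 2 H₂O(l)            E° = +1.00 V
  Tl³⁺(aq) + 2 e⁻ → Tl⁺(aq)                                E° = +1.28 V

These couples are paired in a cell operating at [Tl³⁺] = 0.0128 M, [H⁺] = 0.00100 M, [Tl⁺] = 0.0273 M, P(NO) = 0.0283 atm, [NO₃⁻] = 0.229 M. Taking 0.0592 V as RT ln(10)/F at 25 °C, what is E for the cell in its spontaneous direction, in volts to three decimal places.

+0.489 V

Tl³⁺/Tl⁺ is the cathode (higher E°), NO₃⁻/NO the anode: E°cell = +1.28 − (+1.00) = +0.28 V, n = 6.
Overall: 3 Tl³⁺(aq) + 2 NO(g) + 4 H₂O(l) → 3 Tl⁺(aq) + 2 NO₃⁻(aq) + 8 H⁺(aq)
Q = [Tl⁺]^3·[NO₃⁻]^2·[H⁺]^8 / ([Tl³⁺]^3·P(NO)^2); log Q = -21.197.
E = E° − (0.0592/n) log Q = +0.28 − (0.0592/6)(-21.197) = +0.489 V.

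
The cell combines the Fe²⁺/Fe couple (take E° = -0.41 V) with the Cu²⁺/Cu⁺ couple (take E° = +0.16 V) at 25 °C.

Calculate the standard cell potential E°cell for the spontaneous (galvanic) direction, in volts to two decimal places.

+0.57 V

The Cu²⁺/Cu⁺ couple has the higher reduction potential, so it is the cathode; Fe²⁺/Fe is oxidised at the anode.
E°cell = E°(cathode) − E°(anode) = (+0.16) − (-0.41) = +0.57 V.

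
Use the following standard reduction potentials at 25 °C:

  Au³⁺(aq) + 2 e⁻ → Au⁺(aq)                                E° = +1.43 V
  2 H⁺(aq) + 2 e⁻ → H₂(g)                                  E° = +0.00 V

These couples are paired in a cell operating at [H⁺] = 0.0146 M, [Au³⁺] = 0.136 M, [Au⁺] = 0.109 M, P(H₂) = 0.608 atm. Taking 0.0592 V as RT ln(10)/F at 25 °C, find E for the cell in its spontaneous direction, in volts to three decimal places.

Au³⁺/Au⁺ is the cathode (higher E°), H⁺/H₂ the anode: E°cell = +1.43 − (+0.00) = +1.43 V, n = 2.
Overall: Au³⁺(aq) + H₂(g) → Au⁺(aq) + 2 H⁺(aq)
Q = [Au⁺]·[H⁺]^2 / ([Au³⁺]·P(H₂)); log Q = -3.551.
E = E° − (0.0592/n) log Q = +1.43 − (0.0592/2)(-3.551) = +1.535 V.

+1.535 V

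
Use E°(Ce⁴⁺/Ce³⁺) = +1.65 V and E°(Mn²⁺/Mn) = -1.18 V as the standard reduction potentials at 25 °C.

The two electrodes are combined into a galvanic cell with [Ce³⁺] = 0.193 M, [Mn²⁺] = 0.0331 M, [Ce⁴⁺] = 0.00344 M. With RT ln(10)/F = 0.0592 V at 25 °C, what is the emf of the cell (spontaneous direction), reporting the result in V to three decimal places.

Ce⁴⁺/Ce³⁺ is the cathode (higher E°), Mn²⁺/Mn the anode: E°cell = +1.65 − (-1.18) = +2.83 V, n = 2.
Overall: 2 Ce⁴⁺(aq) + Mn(s) → 2 Ce³⁺(aq) + Mn²⁺(aq)
Q = [Ce³⁺]^2·[Mn²⁺] / ([Ce⁴⁺]^2); log Q = 2.018.
E = E° − (0.0592/n) log Q = +2.83 − (0.0592/2)(2.018) = +2.770 V.

+2.770 V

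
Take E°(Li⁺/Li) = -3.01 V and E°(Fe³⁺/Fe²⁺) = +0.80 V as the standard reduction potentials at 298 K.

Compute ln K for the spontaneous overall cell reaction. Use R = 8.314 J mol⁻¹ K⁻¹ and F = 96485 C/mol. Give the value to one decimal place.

148.4

Cathode: Fe³⁺/Fe²⁺; anode: Li⁺/Li. E°cell = (+0.80) − (-3.01) = +3.81 V, with n = 1.
ΔG° = −nFE° = −RT ln K, so ln K = nFE°/(RT) = (1)(96485)(+3.81) / ((8.314)(298)) = 148.374.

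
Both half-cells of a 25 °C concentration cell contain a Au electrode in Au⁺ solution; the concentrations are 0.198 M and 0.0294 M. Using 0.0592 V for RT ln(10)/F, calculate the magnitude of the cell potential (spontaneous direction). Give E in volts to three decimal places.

+0.049 V

For a concentration cell E°cell = 0. The 0.198 M side is the cathode (reduction is favoured where [Au⁺] is higher).
With n = 1, E = −(0.0592/1) log([Au⁺]ₐₙ/[Au⁺]꜀ₐₜ) = −(0.0592/1) log(0.0294/0.198) = −(0.0592/1)(-0.828) = +0.049 V.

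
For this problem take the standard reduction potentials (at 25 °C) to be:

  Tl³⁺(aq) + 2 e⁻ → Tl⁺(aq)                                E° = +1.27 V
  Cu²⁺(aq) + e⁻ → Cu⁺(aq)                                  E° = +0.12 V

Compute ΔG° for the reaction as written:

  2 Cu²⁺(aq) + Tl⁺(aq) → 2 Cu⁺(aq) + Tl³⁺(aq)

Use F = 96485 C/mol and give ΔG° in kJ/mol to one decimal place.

As written, Cu²⁺/Cu⁺ is reduced (cathode) and Tl³⁺/Tl⁺ is oxidised (anode), so E°cell = (+0.12) − (+1.27) = -1.15 V.
Balancing electrons gives n = 2.
ΔG° = −nFE° = −(2)(96485)(-1.15) = 221,915 J = +221.9 kJ/mol.

+221.9 kJ/mol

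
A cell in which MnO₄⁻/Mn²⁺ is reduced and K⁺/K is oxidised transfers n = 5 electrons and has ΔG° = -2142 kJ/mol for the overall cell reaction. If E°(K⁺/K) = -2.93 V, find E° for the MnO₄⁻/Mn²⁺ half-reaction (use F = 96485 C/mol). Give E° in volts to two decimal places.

E°cell = −ΔG°/(nF) = −(-2142×10³)/((5)(96485)) = +4.440 V.
Since MnO₄⁻/Mn²⁺ is the cathode and K⁺/K the anode, E°cell = E°(MnO₄⁻/Mn²⁺) − E°(K⁺/K).
So E°(MnO₄⁻/Mn²⁺) = E°cell + E°(K⁺/K) = +4.440 + (-2.93) = +1.51 V.

+1.51 V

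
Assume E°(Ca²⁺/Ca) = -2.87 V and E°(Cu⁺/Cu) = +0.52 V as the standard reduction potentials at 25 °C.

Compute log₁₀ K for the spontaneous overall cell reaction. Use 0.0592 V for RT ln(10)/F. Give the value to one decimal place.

Cathode: Cu⁺/Cu; anode: Ca²⁺/Ca. E°cell = +3.39 V, n = 2.
log K = nE°cell / 0.0592 = (2)(+3.39) / 0.0592 = 114.5.

114.5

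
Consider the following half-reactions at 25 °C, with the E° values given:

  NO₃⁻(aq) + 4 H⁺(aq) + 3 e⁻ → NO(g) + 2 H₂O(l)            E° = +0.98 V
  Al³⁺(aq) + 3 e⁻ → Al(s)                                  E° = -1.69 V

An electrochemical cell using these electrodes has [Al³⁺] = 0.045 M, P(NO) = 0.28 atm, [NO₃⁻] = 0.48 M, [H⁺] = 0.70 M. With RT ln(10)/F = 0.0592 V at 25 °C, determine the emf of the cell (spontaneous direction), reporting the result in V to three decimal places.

+2.689 V

NO₃⁻/NO is the cathode (higher E°), Al³⁺/Al the anode: E°cell = +0.98 − (-1.69) = +2.67 V, n = 3.
Overall: NO₃⁻(aq) + 4 H⁺(aq) + Al(s) → NO(g) + 2 H₂O(l) + Al³⁺(aq)
Q = P(NO)·[Al³⁺] / ([NO₃⁻]·[H⁺]^4); log Q = -0.961.
E = E° − (0.0592/n) log Q = +2.67 − (0.0592/3)(-0.961) = +2.689 V.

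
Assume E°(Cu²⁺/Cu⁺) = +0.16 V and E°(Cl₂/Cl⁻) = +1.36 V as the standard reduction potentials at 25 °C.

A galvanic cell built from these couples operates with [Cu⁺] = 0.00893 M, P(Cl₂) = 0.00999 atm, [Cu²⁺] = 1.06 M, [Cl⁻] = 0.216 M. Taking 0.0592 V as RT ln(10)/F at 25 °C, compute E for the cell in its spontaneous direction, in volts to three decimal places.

+1.057 V

Cl₂/Cl⁻ is the cathode (higher E°), Cu²⁺/Cu⁺ the anode: E°cell = +1.36 − (+0.16) = +1.20 V, n = 2.
Overall: Cl₂(g) + 2 Cu⁺(aq) → 2 Cl⁻(aq) + 2 Cu²⁺(aq)
Q = [Cl⁻]^2·[Cu²⁺]^2 / (P(Cl₂)·[Cu⁺]^2); log Q = 4.818.
E = E° − (0.0592/n) log Q = +1.20 − (0.0592/2)(4.818) = +1.057 V.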